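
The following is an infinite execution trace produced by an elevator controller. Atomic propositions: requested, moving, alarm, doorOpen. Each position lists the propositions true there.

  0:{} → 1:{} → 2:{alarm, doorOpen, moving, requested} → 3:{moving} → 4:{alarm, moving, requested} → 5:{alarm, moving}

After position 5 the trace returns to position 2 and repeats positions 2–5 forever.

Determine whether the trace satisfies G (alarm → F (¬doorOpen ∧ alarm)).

alarm → F (¬doorOpen ∧ alarm) holds at every position 0..5, and those are all positions ever visited, so G (alarm → F (¬doorOpen ∧ alarm)) holds.
Positions where alarm holds: 2, 4, 5.
Check F (¬doorOpen ∧ alarm) at each: 2→ok, 4→ok, 5→ok.

Holds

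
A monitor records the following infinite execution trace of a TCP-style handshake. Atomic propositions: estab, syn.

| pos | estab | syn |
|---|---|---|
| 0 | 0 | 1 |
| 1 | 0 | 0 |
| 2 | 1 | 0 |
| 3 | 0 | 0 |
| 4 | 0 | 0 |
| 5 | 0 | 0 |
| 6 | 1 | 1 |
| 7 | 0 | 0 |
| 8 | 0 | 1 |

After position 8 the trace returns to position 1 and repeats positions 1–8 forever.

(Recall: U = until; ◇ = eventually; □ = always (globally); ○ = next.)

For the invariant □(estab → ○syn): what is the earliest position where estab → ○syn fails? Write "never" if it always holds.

2

Check estab → ○syn at each position in order: 0 ✓, 1 ✓.
At position 2 the labels are {estab} and the next position 3 has {}, so estab → ○syn is false there. This is the first violation.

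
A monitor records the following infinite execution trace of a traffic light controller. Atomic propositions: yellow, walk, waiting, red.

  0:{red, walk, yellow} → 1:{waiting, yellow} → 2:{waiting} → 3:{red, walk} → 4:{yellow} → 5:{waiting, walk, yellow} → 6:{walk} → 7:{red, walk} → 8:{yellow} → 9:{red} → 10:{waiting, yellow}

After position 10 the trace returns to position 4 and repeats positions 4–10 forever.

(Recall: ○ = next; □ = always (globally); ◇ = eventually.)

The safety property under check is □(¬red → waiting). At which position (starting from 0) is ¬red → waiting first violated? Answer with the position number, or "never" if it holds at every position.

4

Check ¬red → waiting at each position in order: 0 ✓, 1 ✓, 2 ✓, 3 ✓.
At position 4 the labels are {yellow}, so ¬red → waiting is false there. This is the first violation.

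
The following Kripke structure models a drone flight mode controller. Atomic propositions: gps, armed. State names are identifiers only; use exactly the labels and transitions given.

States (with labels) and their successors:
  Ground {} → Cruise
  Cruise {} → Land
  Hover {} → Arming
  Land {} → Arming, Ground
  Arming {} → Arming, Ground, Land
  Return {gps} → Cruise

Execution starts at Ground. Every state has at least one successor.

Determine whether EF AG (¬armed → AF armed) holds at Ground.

No

States satisfying AG (¬armed → AF armed): ∅.
States satisfying EF AG (¬armed → AF armed): ∅.
No suitable path/successor from Ground witnesses the formula.
Ground ∉ Sat(EF AG (¬armed → AF armed)).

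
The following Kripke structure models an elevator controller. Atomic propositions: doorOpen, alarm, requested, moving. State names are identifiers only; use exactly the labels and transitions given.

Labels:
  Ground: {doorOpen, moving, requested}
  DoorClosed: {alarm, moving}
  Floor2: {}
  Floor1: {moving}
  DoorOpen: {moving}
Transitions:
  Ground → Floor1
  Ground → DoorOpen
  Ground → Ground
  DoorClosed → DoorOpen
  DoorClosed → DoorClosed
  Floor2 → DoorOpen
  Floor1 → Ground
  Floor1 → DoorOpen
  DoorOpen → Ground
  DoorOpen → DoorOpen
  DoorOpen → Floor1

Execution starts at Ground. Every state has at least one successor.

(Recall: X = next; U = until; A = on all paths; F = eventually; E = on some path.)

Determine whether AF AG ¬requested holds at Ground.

States satisfying AG ¬requested: ∅.
States satisfying AF AG ¬requested: ∅.
There is a path from Ground along which AG ¬requested never holds.
Ground ∉ Sat(AF AG ¬requested).

Violated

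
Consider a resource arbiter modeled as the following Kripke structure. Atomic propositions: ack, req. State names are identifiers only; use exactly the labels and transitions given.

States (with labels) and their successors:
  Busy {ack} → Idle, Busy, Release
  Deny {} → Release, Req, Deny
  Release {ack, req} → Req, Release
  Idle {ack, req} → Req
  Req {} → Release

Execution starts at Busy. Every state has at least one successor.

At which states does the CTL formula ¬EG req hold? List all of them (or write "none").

States satisfying req: {Release, Idle}.
States satisfying EG req: {Release}.
States satisfying ¬EG req: {Busy, Deny, Idle, Req}.

{Busy, Deny, Idle, Req}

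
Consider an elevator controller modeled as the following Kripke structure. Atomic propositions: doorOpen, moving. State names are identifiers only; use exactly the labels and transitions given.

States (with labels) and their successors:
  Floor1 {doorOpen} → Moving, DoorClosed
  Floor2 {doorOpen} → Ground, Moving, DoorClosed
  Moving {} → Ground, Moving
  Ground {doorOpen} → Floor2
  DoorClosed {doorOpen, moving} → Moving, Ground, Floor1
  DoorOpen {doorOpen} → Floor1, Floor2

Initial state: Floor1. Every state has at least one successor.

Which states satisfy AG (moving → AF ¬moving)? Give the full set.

States satisfying moving → AF ¬moving: {Floor1, Floor2, Moving, Ground, DoorClosed, DoorOpen}.
States satisfying AG (moving → AF ¬moving): {Floor1, Floor2, Moving, Ground, DoorClosed, DoorOpen}.

{Floor1, Floor2, Moving, Ground, DoorClosed, DoorOpen}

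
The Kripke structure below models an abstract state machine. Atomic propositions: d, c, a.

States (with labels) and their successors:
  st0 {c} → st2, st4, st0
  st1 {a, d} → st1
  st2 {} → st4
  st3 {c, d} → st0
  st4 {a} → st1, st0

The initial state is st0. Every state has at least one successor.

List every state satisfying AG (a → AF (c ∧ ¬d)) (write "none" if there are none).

none

States satisfying a → AF (c ∧ ¬d): {st0, st2, st3}.
States satisfying AG (a → AF (c ∧ ¬d)): ∅.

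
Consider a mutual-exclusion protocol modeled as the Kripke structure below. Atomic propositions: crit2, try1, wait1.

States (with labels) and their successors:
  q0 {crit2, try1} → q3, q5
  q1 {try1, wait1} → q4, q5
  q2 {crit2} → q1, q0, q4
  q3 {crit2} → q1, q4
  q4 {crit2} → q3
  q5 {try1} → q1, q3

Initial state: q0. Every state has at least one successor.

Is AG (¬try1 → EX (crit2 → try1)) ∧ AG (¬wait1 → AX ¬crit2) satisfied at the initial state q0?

No

States satisfying ¬try1 → EX (crit2 → try1): {q0, q1, q2, q3, q5}.
States satisfying AG (¬try1 → EX (crit2 → try1)): ∅.
States satisfying ¬wait1 → AX ¬crit2: {q1}.
States satisfying AG (¬wait1 → AX ¬crit2): ∅.
States satisfying AG (¬try1 → EX (crit2 → try1)) ∧ AG (¬wait1 → AX ¬crit2): ∅.
q0 ∉ Sat(AG (¬try1 → EX (crit2 → try1)) ∧ AG (¬wait1 → AX ¬crit2)).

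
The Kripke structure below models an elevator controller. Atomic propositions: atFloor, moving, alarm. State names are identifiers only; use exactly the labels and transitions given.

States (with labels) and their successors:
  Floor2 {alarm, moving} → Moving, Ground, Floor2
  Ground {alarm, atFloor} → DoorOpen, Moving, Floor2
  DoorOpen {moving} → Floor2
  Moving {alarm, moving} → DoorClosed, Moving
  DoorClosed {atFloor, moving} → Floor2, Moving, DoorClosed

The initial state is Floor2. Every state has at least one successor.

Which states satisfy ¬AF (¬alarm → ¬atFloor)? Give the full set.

{DoorClosed}

States satisfying ¬alarm → ¬atFloor: {Floor2, Ground, DoorOpen, Moving}.
States satisfying AF (¬alarm → ¬atFloor): {Floor2, Ground, DoorOpen, Moving}.
States satisfying ¬AF (¬alarm → ¬atFloor): {DoorClosed}.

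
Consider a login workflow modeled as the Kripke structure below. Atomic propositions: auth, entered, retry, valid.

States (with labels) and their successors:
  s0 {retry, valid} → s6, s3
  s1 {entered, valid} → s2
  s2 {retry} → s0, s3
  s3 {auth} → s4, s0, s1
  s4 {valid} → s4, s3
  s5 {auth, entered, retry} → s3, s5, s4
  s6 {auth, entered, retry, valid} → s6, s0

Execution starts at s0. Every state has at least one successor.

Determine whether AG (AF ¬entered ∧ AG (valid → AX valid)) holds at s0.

States satisfying AF ¬entered ∧ AG (valid → AX valid): ∅.
States satisfying AG (AF ¬entered ∧ AG (valid → AX valid)): ∅.
s0 is reachable from s0 and violates AF ¬entered ∧ AG (valid → AX valid), so AG fails at s0.
s0 ∉ Sat(AG (AF ¬entered ∧ AG (valid → AX valid))).

No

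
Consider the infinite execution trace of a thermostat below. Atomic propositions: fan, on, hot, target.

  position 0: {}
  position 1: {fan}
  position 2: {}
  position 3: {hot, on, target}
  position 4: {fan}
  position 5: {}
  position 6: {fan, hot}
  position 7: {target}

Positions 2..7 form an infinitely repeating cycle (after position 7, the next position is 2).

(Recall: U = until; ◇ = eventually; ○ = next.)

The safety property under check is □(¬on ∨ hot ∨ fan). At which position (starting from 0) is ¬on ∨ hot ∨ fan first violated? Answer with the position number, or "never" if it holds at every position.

never

¬on ∨ hot ∨ fan holds at every position 0..7, and those are all the positions the trace ever visits, so the invariant □(¬on ∨ hot ∨ fan) is never violated.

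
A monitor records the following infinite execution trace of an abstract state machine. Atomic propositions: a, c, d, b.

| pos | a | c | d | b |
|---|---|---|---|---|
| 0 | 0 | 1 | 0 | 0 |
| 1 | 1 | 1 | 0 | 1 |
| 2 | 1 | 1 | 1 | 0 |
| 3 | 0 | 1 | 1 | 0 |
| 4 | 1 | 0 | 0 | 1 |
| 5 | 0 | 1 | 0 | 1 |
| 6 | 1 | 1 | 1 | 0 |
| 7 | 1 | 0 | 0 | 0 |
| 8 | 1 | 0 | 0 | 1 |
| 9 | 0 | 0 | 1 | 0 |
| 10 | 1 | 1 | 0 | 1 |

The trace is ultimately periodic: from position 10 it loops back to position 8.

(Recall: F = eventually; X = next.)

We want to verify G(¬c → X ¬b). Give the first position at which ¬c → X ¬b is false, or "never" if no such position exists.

4

Check ¬c → X ¬b at each position in order: 0 ✓, 1 ✓, 2 ✓, 3 ✓.
At position 4 the labels are {a, b} and the next position 5 has {b, c}, so ¬c → X ¬b is false there. This is the first violation.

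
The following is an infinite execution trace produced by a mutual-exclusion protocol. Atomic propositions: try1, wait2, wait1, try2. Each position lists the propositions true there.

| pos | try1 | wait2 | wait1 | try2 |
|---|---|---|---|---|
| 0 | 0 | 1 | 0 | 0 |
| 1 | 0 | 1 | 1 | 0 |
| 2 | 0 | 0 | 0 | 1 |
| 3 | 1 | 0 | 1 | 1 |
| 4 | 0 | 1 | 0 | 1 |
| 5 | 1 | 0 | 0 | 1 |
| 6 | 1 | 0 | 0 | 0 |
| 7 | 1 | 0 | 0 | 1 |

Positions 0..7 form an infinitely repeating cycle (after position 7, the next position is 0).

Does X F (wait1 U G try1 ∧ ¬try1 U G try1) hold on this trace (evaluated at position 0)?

Violated

The position after 0 is 1; F (wait1 U G try1 ∧ ¬try1 U G try1) is false there.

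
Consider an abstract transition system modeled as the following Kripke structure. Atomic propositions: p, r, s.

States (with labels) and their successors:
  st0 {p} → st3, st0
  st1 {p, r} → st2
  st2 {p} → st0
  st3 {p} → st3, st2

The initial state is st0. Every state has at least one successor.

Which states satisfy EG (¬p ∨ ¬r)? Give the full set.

{st0, st2, st3}

States satisfying ¬p ∨ ¬r: {st0, st2, st3}.
States satisfying EG (¬p ∨ ¬r): {st0, st2, st3}.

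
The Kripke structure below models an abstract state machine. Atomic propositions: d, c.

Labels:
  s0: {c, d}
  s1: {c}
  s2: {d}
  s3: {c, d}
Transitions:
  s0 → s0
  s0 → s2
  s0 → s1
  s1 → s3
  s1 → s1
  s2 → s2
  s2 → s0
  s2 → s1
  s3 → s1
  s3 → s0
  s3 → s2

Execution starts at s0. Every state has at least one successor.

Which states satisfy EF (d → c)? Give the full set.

{s0, s1, s2, s3}

States satisfying d → c: {s0, s1, s3}.
States satisfying EF (d → c): {s0, s1, s2, s3}.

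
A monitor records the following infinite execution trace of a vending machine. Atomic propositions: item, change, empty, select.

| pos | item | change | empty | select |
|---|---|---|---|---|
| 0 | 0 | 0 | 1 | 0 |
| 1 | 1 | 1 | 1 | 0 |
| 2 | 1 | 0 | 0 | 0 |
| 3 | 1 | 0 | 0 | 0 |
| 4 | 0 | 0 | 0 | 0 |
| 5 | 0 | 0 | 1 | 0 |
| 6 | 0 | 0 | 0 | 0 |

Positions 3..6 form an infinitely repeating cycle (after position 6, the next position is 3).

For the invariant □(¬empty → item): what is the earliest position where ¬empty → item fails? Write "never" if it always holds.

Check ¬empty → item at each position in order: 0 ✓, 1 ✓, 2 ✓, 3 ✓.
At position 4 the labels are {}, so ¬empty → item is false there. This is the first violation.

4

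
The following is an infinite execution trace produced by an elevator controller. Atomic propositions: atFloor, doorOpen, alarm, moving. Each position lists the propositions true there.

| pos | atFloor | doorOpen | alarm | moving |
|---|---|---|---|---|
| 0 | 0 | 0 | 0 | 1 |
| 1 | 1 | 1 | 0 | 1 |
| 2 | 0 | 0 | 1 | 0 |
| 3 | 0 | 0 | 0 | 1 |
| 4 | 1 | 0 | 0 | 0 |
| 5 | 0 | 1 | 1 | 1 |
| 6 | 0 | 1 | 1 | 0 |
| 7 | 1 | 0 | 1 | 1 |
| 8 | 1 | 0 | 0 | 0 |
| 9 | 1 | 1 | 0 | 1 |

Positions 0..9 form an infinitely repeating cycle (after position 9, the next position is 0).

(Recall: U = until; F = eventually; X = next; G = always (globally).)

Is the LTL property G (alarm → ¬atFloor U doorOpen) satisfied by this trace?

alarm → ¬atFloor U doorOpen must hold at every position from 0 onward. It fails at position 2, so G (alarm → ¬atFloor U doorOpen) is false.
Positions where alarm holds: 2, 5, 6, 7.
Check ¬atFloor U doorOpen at each: 2→fails, 5→ok, 6→ok, 7→fails.

Does not hold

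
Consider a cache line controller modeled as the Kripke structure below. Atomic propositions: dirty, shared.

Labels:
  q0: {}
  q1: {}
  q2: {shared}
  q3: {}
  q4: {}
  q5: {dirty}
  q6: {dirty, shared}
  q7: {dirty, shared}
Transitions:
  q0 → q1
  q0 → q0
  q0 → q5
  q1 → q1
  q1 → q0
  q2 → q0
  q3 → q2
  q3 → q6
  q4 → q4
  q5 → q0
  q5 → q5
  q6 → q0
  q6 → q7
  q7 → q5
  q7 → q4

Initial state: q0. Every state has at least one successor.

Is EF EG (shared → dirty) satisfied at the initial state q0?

States satisfying EG (shared → dirty): {q0, q1, q3, q4, q5, q6, q7}.
States satisfying EF EG (shared → dirty): {q0, q1, q2, q3, q4, q5, q6, q7}.
Some path from q0 reaches a state where EG (shared → dirty) holds.
q0 ∈ Sat(EF EG (shared → dirty)).

Yes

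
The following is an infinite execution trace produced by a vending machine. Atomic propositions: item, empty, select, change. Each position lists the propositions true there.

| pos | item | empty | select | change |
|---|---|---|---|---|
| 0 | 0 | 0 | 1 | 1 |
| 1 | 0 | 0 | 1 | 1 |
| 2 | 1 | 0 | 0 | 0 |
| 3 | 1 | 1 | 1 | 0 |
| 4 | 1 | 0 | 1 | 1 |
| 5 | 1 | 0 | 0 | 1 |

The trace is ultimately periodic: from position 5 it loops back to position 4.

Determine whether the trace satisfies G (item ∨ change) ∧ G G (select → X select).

item ∨ change holds at every position 0..5, and those are all positions ever visited, so G (item ∨ change) holds.
G (select → X select) must hold at every position from 0 onward. It fails at position 0, so G G (select → X select) is false.
At position 0: G (item ∨ change) is true; G G (select → X select) is false; so G (item ∨ change) ∧ G G (select → X select) is false.

Violated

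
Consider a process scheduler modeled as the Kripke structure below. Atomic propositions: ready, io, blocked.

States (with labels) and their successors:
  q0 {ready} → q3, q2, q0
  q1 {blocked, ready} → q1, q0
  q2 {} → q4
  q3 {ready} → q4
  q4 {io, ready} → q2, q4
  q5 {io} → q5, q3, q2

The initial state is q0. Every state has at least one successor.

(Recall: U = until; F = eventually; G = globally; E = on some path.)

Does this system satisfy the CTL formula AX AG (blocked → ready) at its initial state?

Yes

States satisfying AG (blocked → ready): {q0, q1, q2, q3, q4, q5}.
States satisfying AX AG (blocked → ready): {q0, q1, q2, q3, q4, q5}.
q0 ∈ Sat(AX AG (blocked → ready)).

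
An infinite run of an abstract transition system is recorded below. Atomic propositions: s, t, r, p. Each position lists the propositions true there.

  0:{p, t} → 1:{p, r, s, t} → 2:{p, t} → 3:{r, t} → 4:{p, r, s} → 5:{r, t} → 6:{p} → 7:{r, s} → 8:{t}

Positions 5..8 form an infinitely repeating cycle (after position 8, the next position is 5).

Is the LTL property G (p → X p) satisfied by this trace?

p → X p must hold at every position from 0 onward. It fails at position 2, so G (p → X p) is false.
Positions where p holds: 0, 1, 2, 4, 6.
Check X p at each: 0→ok, 1→ok, 2→fails, 4→fails, 6→fails.

Does not hold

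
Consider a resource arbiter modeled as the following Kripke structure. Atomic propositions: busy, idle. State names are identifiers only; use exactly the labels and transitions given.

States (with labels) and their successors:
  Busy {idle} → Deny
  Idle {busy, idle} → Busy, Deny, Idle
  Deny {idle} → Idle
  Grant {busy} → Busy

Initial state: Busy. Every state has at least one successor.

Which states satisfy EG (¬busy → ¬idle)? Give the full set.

States satisfying ¬busy → ¬idle: {Idle, Grant}.
States satisfying EG (¬busy → ¬idle): {Idle}.

{Idle}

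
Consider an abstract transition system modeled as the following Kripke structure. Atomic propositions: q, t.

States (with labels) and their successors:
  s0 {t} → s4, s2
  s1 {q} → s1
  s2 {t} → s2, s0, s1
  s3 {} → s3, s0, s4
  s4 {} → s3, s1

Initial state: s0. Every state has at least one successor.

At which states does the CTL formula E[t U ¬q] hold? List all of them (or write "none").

States satisfying t: {s0, s2}.
States satisfying ¬q: {s0, s2, s3, s4}.
States satisfying E[t U ¬q]: {s0, s2, s3, s4}.

{s0, s2, s3, s4}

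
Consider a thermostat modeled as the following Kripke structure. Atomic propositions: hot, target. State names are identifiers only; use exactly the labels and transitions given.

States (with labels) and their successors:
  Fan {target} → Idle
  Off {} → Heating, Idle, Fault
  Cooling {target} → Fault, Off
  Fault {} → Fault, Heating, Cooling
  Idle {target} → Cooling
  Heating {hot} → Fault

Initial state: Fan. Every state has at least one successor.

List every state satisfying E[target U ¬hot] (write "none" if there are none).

{Fan, Off, Cooling, Fault, Idle}

States satisfying target: {Fan, Cooling, Idle}.
States satisfying ¬hot: {Fan, Off, Cooling, Fault, Idle}.
States satisfying E[target U ¬hot]: {Fan, Off, Cooling, Fault, Idle}.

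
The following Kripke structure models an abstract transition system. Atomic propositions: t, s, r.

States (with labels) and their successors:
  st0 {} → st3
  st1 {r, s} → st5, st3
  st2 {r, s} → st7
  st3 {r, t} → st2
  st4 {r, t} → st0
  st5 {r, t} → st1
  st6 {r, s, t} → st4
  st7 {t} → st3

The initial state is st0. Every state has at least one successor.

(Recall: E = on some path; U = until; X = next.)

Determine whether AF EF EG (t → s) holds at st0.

No

States satisfying EF EG (t → s): ∅.
States satisfying AF EF EG (t → s): ∅.
There is a path from st0 along which EF EG (t → s) never holds.
st0 ∉ Sat(AF EF EG (t → s)).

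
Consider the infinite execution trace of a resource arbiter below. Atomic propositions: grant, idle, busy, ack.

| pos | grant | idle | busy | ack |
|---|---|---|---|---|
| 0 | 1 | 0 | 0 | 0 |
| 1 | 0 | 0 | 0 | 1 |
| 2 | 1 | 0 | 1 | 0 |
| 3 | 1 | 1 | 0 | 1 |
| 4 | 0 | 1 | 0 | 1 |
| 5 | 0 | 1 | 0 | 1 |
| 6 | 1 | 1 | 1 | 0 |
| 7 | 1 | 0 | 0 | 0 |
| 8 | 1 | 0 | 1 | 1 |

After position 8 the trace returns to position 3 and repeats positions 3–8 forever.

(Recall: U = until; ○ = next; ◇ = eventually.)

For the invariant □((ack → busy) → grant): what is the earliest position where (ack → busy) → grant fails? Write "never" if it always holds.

(ack → busy) → grant holds at every position 0..8, and those are all the positions the trace ever visits, so the invariant □((ack → busy) → grant) is never violated.

never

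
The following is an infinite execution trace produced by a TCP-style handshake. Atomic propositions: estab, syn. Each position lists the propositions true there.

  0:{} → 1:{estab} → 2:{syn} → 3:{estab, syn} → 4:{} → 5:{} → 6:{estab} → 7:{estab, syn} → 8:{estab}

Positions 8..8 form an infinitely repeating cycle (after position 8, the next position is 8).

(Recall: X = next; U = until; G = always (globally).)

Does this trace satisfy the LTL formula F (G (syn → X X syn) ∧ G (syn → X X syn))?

G (syn → X X syn) ∧ G (syn → X X syn) holds at position 8, which is reachable from 0, so F (G (syn → X X syn) ∧ G (syn → X X syn)) holds.

Satisfied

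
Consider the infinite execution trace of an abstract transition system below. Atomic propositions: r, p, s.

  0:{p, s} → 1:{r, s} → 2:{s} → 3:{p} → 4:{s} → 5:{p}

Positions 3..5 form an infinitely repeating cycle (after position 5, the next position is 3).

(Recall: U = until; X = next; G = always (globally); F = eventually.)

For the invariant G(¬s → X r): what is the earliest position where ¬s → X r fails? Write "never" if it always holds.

Check ¬s → X r at each position in order: 0 ✓, 1 ✓, 2 ✓.
At position 3 the labels are {p} and the next position 4 has {s}, so ¬s → X r is false there. This is the first violation.

3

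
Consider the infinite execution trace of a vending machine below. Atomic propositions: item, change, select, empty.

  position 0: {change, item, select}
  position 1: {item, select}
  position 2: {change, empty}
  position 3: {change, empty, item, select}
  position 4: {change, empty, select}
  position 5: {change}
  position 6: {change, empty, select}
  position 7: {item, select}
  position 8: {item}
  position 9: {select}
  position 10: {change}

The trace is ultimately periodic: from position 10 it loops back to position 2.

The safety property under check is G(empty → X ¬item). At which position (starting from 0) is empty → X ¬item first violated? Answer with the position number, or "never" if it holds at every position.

Check empty → X ¬item at each position in order: 0 ✓, 1 ✓.
At position 2 the labels are {change, empty} and the next position 3 has {change, empty, item, select}, so empty → X ¬item is false there. This is the first violation.

2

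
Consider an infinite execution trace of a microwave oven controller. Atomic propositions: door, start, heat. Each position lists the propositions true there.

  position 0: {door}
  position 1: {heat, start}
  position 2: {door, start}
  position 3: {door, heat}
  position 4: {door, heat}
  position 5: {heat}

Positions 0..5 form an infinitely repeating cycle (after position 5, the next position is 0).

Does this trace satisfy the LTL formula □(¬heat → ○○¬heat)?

¬heat → ○○¬heat must hold at every position from 0 onward. It fails at position 2, so □(¬heat → ○○¬heat) is false.
Positions where ¬heat holds: 0, 2.
Check ○○¬heat at each: 0→ok, 2→fails.

Violated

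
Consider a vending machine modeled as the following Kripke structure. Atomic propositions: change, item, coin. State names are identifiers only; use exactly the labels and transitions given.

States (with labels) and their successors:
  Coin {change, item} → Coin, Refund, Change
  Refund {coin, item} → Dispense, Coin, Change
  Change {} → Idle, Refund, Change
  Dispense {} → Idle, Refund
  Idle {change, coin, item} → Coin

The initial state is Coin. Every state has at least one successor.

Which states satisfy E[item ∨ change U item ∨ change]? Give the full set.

{Coin, Refund, Idle}

States satisfying item ∨ change: {Coin, Refund, Idle}.
States satisfying E[item ∨ change U item ∨ change]: {Coin, Refund, Idle}.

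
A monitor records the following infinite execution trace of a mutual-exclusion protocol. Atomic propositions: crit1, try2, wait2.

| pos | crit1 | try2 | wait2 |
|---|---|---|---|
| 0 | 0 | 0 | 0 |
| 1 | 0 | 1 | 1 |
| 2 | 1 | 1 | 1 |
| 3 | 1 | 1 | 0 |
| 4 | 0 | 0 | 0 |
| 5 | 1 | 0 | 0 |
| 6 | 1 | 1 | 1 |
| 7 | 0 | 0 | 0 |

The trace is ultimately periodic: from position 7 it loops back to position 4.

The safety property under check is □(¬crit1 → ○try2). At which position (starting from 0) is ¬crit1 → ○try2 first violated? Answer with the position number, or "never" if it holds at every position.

Check ¬crit1 → ○try2 at each position in order: 0 ✓, 1 ✓, 2 ✓, 3 ✓.
At position 4 the labels are {} and the next position 5 has {crit1}, so ¬crit1 → ○try2 is false there. This is the first violation.

4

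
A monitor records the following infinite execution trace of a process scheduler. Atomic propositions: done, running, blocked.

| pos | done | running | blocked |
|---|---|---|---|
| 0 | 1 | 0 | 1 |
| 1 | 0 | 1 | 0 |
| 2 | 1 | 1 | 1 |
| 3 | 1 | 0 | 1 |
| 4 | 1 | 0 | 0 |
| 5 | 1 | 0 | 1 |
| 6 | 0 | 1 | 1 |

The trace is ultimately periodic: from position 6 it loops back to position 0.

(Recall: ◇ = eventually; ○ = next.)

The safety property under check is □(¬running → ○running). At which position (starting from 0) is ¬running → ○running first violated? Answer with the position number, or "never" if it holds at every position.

3

Check ¬running → ○running at each position in order: 0 ✓, 1 ✓, 2 ✓.
At position 3 the labels are {blocked, done} and the next position 4 has {done}, so ¬running → ○running is false there. This is the first violation.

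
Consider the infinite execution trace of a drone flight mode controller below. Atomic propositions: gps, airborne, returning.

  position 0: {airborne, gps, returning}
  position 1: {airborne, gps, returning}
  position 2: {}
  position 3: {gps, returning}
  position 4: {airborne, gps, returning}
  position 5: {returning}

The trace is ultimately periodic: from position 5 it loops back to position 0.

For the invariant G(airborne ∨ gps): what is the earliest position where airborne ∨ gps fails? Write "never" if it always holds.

Check airborne ∨ gps at each position in order: 0 ✓, 1 ✓.
At position 2 the labels are {}, so airborne ∨ gps is false there. This is the first violation.

2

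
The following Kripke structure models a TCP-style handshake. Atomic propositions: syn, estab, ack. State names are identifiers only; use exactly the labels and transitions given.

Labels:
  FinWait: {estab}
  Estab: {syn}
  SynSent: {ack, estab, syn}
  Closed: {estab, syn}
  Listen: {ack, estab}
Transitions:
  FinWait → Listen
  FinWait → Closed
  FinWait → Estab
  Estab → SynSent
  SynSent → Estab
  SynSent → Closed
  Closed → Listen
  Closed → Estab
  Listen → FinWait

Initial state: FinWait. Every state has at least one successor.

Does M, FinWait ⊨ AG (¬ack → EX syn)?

States satisfying ¬ack → EX syn: {FinWait, Estab, SynSent, Closed, Listen}.
States satisfying AG (¬ack → EX syn): {FinWait, Estab, SynSent, Closed, Listen}.
Every state reachable from FinWait satisfies ¬ack → EX syn.
FinWait ∈ Sat(AG (¬ack → EX syn)).

Satisfied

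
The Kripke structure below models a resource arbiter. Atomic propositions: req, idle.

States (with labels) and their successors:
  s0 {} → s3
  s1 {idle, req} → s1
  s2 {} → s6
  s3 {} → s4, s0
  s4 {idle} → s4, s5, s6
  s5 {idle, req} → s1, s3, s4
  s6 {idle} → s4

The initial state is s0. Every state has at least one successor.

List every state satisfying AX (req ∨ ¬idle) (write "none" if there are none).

{s0, s1}

States satisfying req ∨ ¬idle: {s0, s1, s2, s3, s5}.
States satisfying AX (req ∨ ¬idle): {s0, s1}.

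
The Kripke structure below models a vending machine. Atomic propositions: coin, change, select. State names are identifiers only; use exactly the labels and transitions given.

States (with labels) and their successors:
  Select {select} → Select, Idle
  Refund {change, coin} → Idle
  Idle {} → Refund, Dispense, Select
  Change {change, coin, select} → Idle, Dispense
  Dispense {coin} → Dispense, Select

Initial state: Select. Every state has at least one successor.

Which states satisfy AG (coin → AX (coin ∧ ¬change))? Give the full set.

none

States satisfying coin → AX (coin ∧ ¬change): {Select, Idle}.
States satisfying AG (coin → AX (coin ∧ ¬change)): ∅.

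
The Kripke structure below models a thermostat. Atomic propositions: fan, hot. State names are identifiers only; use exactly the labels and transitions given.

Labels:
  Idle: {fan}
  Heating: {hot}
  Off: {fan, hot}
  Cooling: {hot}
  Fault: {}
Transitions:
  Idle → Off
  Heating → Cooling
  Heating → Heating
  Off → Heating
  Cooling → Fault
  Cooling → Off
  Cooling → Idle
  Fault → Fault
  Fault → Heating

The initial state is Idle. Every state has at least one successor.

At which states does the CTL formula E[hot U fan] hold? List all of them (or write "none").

{Idle, Heating, Off, Cooling}

States satisfying hot: {Heating, Off, Cooling}.
States satisfying fan: {Idle, Off}.
States satisfying E[hot U fan]: {Idle, Heating, Off, Cooling}.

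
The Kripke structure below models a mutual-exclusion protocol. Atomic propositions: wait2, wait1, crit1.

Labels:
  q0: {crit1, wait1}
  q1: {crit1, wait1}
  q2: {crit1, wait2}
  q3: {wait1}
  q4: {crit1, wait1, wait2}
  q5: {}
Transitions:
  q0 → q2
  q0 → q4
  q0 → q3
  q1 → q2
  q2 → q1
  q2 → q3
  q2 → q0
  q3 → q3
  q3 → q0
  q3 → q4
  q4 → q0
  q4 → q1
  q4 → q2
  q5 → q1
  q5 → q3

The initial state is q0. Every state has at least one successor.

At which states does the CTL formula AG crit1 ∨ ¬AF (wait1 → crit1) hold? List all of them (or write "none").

States satisfying crit1: {q0, q1, q2, q4}.
States satisfying AG crit1: ∅.
States satisfying wait1 → crit1: {q0, q1, q2, q4, q5}.
States satisfying AF (wait1 → crit1): {q0, q1, q2, q4, q5}.
States satisfying ¬AF (wait1 → crit1): {q3}.
States satisfying AG crit1 ∨ ¬AF (wait1 → crit1): {q3}.

{q3}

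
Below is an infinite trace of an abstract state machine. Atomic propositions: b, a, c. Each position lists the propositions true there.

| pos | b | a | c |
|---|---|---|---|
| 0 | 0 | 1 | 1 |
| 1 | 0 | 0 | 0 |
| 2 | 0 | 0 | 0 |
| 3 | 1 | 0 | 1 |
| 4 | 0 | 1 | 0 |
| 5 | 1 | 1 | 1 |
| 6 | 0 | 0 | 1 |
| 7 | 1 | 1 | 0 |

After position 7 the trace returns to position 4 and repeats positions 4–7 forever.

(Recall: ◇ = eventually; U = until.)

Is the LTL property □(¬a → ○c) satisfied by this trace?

Does not hold

¬a → ○c must hold at every position from 0 onward. It fails at position 1, so □(¬a → ○c) is false.
Positions where ¬a holds: 1, 2, 3, 6.
Check ○c at each: 1→fails, 2→ok, 3→fails, 6→fails.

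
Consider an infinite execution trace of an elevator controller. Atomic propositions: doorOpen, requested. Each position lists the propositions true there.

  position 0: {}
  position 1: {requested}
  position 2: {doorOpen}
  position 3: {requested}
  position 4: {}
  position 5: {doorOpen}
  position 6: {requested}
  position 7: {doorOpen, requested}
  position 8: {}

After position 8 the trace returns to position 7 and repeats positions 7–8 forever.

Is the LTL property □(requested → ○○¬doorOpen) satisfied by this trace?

No

requested → ○○¬doorOpen must hold at every position from 0 onward. It fails at position 3, so □(requested → ○○¬doorOpen) is false.
Positions where requested holds: 1, 3, 6, 7.
Check ○○¬doorOpen at each: 1→ok, 3→fails, 6→ok, 7→fails.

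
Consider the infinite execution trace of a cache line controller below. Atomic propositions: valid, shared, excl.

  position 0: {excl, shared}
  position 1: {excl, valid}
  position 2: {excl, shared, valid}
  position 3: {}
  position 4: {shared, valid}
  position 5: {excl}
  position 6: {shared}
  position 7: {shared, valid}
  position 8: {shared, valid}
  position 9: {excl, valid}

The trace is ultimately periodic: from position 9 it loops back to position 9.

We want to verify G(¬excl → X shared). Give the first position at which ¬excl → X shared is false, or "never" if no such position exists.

Check ¬excl → X shared at each position in order: 0 ✓, 1 ✓, 2 ✓, 3 ✓.
At position 4 the labels are {shared, valid} and the next position 5 has {excl}, so ¬excl → X shared is false there. This is the first violation.

4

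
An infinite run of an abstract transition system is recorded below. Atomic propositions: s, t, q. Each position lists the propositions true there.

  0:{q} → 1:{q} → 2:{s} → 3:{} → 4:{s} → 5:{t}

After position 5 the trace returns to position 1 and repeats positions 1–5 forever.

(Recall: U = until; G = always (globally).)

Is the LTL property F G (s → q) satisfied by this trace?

Does not hold

G (s → q) is false at every position 0..5, so it never becomes true and F G (s → q) fails.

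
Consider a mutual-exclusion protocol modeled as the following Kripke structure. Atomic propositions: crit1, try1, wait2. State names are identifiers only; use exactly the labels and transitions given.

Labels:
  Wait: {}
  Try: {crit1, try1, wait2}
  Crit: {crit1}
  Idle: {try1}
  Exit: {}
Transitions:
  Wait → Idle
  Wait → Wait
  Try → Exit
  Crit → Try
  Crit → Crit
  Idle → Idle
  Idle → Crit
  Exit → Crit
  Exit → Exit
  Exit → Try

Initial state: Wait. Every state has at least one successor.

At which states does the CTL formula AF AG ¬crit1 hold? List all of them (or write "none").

States satisfying AG ¬crit1: ∅.
States satisfying AF AG ¬crit1: ∅.

none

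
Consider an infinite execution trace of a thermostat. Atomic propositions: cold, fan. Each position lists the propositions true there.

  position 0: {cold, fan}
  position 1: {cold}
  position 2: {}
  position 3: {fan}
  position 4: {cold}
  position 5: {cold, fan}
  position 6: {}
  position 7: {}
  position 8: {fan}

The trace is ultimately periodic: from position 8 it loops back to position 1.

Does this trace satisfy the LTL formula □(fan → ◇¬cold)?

fan → ◇¬cold holds at every position 0..8, and those are all positions ever visited, so □(fan → ◇¬cold) holds.
Positions where fan holds: 0, 3, 5, 8.
Check ◇¬cold at each: 0→ok, 3→ok, 5→ok, 8→ok.

Satisfied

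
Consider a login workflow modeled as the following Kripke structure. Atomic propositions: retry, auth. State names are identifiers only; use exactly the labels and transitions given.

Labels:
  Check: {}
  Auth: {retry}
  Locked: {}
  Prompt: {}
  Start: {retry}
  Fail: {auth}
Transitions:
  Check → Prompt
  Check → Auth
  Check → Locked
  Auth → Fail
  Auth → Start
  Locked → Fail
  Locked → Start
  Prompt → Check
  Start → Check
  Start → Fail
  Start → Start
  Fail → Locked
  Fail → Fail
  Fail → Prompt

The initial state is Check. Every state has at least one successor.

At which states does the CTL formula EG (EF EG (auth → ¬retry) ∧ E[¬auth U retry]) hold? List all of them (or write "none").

States satisfying EF EG (auth → ¬retry) ∧ E[¬auth U retry]: {Check, Auth, Locked, Prompt, Start}.
States satisfying EG (EF EG (auth → ¬retry) ∧ E[¬auth U retry]): {Check, Auth, Locked, Prompt, Start}.

{Check, Auth, Locked, Prompt, Start}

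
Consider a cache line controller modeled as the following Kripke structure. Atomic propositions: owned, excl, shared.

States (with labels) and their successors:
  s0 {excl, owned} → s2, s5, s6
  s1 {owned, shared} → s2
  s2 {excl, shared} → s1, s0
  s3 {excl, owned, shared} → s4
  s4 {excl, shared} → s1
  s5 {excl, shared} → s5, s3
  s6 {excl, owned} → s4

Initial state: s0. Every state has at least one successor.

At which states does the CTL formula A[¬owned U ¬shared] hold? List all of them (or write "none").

{s0, s6}

States satisfying ¬owned: {s2, s4, s5}.
States satisfying ¬shared: {s0, s6}.
States satisfying A[¬owned U ¬shared]: {s0, s6}.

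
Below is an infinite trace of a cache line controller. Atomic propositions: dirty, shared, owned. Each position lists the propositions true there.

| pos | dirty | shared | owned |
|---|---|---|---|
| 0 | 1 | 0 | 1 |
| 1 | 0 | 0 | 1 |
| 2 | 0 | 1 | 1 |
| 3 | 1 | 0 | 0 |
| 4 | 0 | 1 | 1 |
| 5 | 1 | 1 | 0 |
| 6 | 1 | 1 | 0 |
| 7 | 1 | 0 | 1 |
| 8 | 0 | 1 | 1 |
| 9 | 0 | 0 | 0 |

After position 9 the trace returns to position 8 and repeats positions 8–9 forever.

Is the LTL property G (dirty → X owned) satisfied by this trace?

Violated

dirty → X owned must hold at every position from 0 onward. It fails at position 5, so G (dirty → X owned) is false.
Positions where dirty holds: 0, 3, 5, 6, 7.
Check X owned at each: 0→ok, 3→ok, 5→fails, 6→ok, 7→ok.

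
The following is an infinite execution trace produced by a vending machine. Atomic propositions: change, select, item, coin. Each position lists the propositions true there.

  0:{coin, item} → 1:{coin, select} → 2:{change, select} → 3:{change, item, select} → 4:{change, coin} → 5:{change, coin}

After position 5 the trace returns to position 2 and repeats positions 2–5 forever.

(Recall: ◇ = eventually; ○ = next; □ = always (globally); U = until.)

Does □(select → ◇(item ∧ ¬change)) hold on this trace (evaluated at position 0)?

Violated

select → ◇(item ∧ ¬change) must hold at every position from 0 onward. It fails at position 1, so □(select → ◇(item ∧ ¬change)) is false.
Positions where select holds: 1, 2, 3.
Check ◇(item ∧ ¬change) at each: 1→fails, 2→fails, 3→fails.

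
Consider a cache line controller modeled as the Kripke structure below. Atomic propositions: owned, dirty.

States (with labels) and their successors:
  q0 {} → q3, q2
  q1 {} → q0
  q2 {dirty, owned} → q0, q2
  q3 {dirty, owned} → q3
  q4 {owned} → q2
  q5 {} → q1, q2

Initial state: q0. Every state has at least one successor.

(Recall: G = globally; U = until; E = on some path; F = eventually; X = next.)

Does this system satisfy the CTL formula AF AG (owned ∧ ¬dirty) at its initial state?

States satisfying AG (owned ∧ ¬dirty): ∅.
States satisfying AF AG (owned ∧ ¬dirty): ∅.
There is a path from q0 along which AG (owned ∧ ¬dirty) never holds.
q0 ∉ Sat(AF AG (owned ∧ ¬dirty)).

No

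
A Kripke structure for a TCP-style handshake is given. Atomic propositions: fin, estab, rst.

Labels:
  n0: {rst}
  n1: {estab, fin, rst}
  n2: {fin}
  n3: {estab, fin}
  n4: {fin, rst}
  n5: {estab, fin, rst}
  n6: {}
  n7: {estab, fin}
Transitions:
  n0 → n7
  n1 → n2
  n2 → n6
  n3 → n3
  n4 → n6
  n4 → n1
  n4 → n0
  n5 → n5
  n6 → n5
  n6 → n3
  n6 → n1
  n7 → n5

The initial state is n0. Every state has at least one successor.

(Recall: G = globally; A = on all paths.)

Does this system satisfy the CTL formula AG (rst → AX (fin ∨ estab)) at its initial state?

Satisfied

States satisfying rst → AX (fin ∨ estab): {n0, n1, n2, n3, n5, n6, n7}.
States satisfying AG (rst → AX (fin ∨ estab)): {n0, n1, n2, n3, n5, n6, n7}.
Every state reachable from n0 satisfies rst → AX (fin ∨ estab).
n0 ∈ Sat(AG (rst → AX (fin ∨ estab))).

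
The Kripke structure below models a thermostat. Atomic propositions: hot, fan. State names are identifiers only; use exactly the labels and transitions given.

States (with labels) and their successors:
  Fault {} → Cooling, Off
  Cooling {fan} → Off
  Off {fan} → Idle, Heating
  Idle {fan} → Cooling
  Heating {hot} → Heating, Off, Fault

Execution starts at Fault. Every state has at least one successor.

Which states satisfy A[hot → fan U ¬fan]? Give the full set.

{Fault, Heating}

States satisfying hot → fan: {Fault, Cooling, Off, Idle}.
States satisfying ¬fan: {Fault, Heating}.
States satisfying A[hot → fan U ¬fan]: {Fault, Heating}.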